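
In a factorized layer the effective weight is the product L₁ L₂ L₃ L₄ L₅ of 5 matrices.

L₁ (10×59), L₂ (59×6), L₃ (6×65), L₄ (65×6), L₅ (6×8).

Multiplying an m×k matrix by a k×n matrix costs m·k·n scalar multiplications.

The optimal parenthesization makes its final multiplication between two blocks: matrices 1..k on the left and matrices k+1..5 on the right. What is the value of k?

Adjacent pairs: L₁L₂ = 10·59·6 = 3540; L₂L₃ = 59·6·65 = 23010; L₃L₄ = 6·65·6 = 2340; L₄L₅ = 65·6·8 = 3120.
Length 3: L₁..L₃: k=1: 0+23010+10·59·65=61360; k=2: 3540+0+10·6·65=7440 → min 7440 | L₂..L₄: k=2: 0+2340+59·6·6=4464; k=3: 23010+0+59·65·6=46020 → min 4464 | L₃..L₅: k=3: 0+3120+6·65·8=6240; k=4: 2340+0+6·6·8=2628 → min 2628.
Length 4: L₁..L₄: k=1: 0+4464+10·59·6=8004; k=2: 3540+2340+10·6·6=6240; k=3: 7440+0+10·65·6=11340 → min 6240 | L₂..L₅: k=2: 0+2628+59·6·8=5460; k=3: 23010+3120+59·65·8=56810; k=4: 4464+0+59·6·8=7296 → min 5460.
Top-level splits: k=1: (L₁..L₁)·(L₂..L₅) → 0+5460+10·59·8 = 10180; k=2: (L₁..L₂)·(L₃..L₅) → 3540+2628+10·6·8 = 6648; k=3: (L₁..L₃)·(L₄..L₅) → 7440+3120+10·65·8 = 15760; k=4: (L₁..L₄)·(L₅..L₅) → 6240+0+10·6·8 = 6720.
Best split is after L₂, i.e. k = 2.

2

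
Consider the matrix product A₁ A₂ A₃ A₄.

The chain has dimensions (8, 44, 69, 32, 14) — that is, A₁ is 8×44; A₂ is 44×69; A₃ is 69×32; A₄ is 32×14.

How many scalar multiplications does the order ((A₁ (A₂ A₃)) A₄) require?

112000

(A₂ A₃): 44×69 by 69×32 → 44×32, cost 44·69·32 = 97152
(A₁ (A₂ A₃)): 8×44 by 44×32 → 8×32, cost 8·44·32 = 11264; cumulative 108416
((A₁ (A₂ A₃)) A₄): 8×32 by 32×14 → 8×14, cost 8·32·14 = 3584; cumulative 112000
Total: 112000 scalar multiplications.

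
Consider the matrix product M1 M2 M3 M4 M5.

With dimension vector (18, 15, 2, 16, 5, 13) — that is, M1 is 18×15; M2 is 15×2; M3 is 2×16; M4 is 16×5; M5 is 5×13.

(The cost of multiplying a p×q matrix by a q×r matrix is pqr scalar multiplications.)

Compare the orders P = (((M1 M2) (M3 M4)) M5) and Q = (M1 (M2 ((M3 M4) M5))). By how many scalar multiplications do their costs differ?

2140

Order P = (((M1 M2) (M3 M4)) M5): (M1 M2): 18×15 by 15×2 → 18×2, cost 18·15·2 = 540; (M3 M4): 2×16 by 16×5 → 2×5, cost 2·16·5 = 160; ((M1 M2) (M3 M4)): 18×2 by 2×5 → 18×5, cost 18·2·5 = 180; cumulative 880; (((M1 M2) (M3 M4)) M5): 18×5 by 5×13 → 18×13, cost 18·5·13 = 1170; cumulative 2050. Total 2050.
Order Q = (M1 (M2 ((M3 M4) M5))): (M3 M4): 2×16 by 16×5 → 2×5, cost 2·16·5 = 160; ((M3 M4) M5): 2×5 by 5×13 → 2×13, cost 2·5·13 = 130; cumulative 290; (M2 ((M3 M4) M5)): 15×2 by 2×13 → 15×13, cost 15·2·13 = 390; cumulative 680; (M1 (M2 ((M3 M4) M5))): 18×15 by 15×13 → 18×13, cost 18·15·13 = 3510; cumulative 4190. Total 4190.
Difference: |2050 − 4190| = 2140.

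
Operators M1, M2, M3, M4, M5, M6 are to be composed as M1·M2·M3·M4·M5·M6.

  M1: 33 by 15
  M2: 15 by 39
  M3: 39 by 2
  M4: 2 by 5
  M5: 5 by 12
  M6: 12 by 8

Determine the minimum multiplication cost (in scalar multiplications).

3000

Adjacent pairs: M1M2 = 33·15·39 = 19305; M2M3 = 15·39·2 = 1170; M3M4 = 39·2·5 = 390; M4M5 = 2·5·12 = 120; M5M6 = 5·12·8 = 480.
Length 3: M1..M3: k=1: 0+1170+33·15·2=2160; k=2: 19305+0+33·39·2=21879 → min 2160 | M2..M4: k=2: 0+390+15·39·5=3315; k=3: 1170+0+15·2·5=1320 → min 1320 | M3..M5: k=3: 0+120+39·2·12=1056; k=4: 390+0+39·5·12=2730 → min 1056 | M4..M6: k=4: 0+480+2·5·8=560; k=5: 120+0+2·12·8=312 → min 312.
Length 4: M1..M4: k=1: 0+1320+33·15·5=3795; k=2: 19305+390+33·39·5=26130; k=3: 2160+0+33·2·5=2490 → min 2490 | M2..M5: k=2: 0+1056+15·39·12=8076; k=3: 1170+120+15·2·12=1650; k=4: 1320+0+15·5·12=2220 → min 1650 | M3..M6: k=3: 0+312+39·2·8=936; k=4: 390+480+39·5·8=2430; k=5: 1056+0+39·12·8=4800 → min 936.
Length 5: M1..M5: k=1: 0+1650+33·15·12=7590; k=2: 19305+1056+33·39·12=35805; k=3: 2160+120+33·2·12=3072; k=4: 2490+0+33·5·12=4470 → min 3072 | M2..M6: k=2: 0+936+15·39·8=5616; k=3: 1170+312+15·2·8=1722; k=4: 1320+480+15·5·8=2400; k=5: 1650+0+15·12·8=3090 → min 1722.
Length 6: M1..M6: k=1: 0+1722+33·15·8=5682; k=2: 19305+936+33·39·8=30537; k=3: 2160+312+33·2·8=3000; k=4: 2490+480+33·5·8=4290; k=5: 3072+0+33·12·8=6240 → min 3000.
Optimal order: ((M1·(M2·M3))·((M4·M5)·M6)) with cost 3000.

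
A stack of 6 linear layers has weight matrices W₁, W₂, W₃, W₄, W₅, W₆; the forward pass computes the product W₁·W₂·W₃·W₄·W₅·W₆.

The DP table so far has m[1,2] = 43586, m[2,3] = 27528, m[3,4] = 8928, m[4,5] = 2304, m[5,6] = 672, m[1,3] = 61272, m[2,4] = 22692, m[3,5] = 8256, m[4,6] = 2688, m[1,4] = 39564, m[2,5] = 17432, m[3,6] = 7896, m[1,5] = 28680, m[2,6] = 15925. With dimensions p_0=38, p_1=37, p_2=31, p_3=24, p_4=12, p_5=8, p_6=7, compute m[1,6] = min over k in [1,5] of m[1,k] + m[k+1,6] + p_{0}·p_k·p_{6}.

m[1,6] = min over k∈[1,5] of m[1,k]+m[k+1,6]+p_{0}·p_k·p_{6}.
k=1: 0 + 15925 + 38·37·7 = 25767; k=2: 43586 + 7896 + 38·31·7 = 59728; k=3: 61272 + 2688 + 38·24·7 = 70344; k=4: 39564 + 672 + 38·12·7 = 43428; k=5: 28680 + 0 + 38·8·7 = 30808.
Minimum: 25767 at k=1.

25767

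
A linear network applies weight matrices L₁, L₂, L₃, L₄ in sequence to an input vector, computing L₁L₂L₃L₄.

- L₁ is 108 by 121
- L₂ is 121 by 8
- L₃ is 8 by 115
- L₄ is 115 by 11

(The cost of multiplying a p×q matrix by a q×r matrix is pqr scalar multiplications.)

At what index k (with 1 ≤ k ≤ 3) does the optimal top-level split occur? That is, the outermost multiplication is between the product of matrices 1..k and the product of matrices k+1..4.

Adjacent pairs: L₁L₂ = 108·121·8 = 104544; L₂L₃ = 121·8·115 = 111320; L₃L₄ = 8·115·11 = 10120.
Length 3: L₁..L₃: k=1: 0+111320+108·121·115=1614140; k=2: 104544+0+108·8·115=203904 → min 203904 | L₂..L₄: k=2: 0+10120+121·8·11=20768; k=3: 111320+0+121·115·11=264385 → min 20768.
Top-level splits: k=1: (L₁..L₁)·(L₂..L₄) → 0+20768+108·121·11 = 164516; k=2: (L₁..L₂)·(L₃..L₄) → 104544+10120+108·8·11 = 124168; k=3: (L₁..L₃)·(L₄..L₄) → 203904+0+108·115·11 = 340524.
Best split is after L₂, i.e. k = 2.

2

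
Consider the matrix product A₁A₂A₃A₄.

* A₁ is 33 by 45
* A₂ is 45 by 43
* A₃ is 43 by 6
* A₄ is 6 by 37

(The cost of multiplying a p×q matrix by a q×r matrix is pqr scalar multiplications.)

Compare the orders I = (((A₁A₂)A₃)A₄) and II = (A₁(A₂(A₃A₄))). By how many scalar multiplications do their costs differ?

56391

Order I = (((A₁A₂)A₃)A₄): (A₁A₂): 33×45 by 45×43 → 33×43, cost 33·45·43 = 63855; ((A₁A₂)A₃): 33×43 by 43×6 → 33×6, cost 33·43·6 = 8514; cumulative 72369; (((A₁A₂)A₃)A₄): 33×6 by 6×37 → 33×37, cost 33·6·37 = 7326; cumulative 79695. Total 79695.
Order II = (A₁(A₂(A₃A₄))): (A₃A₄): 43×6 by 6×37 → 43×37, cost 43·6·37 = 9546; (A₂(A₃A₄)): 45×43 by 43×37 → 45×37, cost 45·43·37 = 71595; cumulative 81141; (A₁(A₂(A₃A₄))): 33×45 by 45×37 → 33×37, cost 33·45·37 = 54945; cumulative 136086. Total 136086.
Difference: |79695 − 136086| = 56391.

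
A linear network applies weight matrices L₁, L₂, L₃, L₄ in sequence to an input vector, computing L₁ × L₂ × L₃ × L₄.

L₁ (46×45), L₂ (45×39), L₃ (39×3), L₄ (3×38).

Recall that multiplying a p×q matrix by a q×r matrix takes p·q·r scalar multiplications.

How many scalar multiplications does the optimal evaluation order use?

Adjacent pairs: L₁L₂ = 46·45·39 = 80730; L₂L₃ = 45·39·3 = 5265; L₃L₄ = 39·3·38 = 4446.
Length 3: L₁..L₃: k=1: 0+5265+46·45·3=11475; k=2: 80730+0+46·39·3=86112 → min 11475 | L₂..L₄: k=2: 0+4446+45·39·38=71136; k=3: 5265+0+45·3·38=10395 → min 10395.
Length 4: L₁..L₄: k=1: 0+10395+46·45·38=89055; k=2: 80730+4446+46·39·38=153348; k=3: 11475+0+46·3·38=16719 → min 16719.
Optimal order: ((L₁ × (L₂ × L₃)) × L₄) with cost 16719.

16719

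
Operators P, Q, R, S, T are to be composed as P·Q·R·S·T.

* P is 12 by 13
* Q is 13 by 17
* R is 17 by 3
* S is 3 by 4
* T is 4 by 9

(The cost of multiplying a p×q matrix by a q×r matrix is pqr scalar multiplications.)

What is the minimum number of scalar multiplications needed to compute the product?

Adjacent pairs: PQ = 12·13·17 = 2652; QR = 13·17·3 = 663; RS = 17·3·4 = 204; ST = 3·4·9 = 108.
Length 3: P..R: k=1: 0+663+12·13·3=1131; k=2: 2652+0+12·17·3=3264 → min 1131 | Q..S: k=2: 0+204+13·17·4=1088; k=3: 663+0+13·3·4=819 → min 819 | R..T: k=3: 0+108+17·3·9=567; k=4: 204+0+17·4·9=816 → min 567.
Length 4: P..S: k=1: 0+819+12·13·4=1443; k=2: 2652+204+12·17·4=3672; k=3: 1131+0+12·3·4=1275 → min 1275 | Q..T: k=2: 0+567+13·17·9=2556; k=3: 663+108+13·3·9=1122; k=4: 819+0+13·4·9=1287 → min 1122.
Length 5: P..T: k=1: 0+1122+12·13·9=2526; k=2: 2652+567+12·17·9=5055; k=3: 1131+108+12·3·9=1563; k=4: 1275+0+12·4·9=1707 → min 1563.
Optimal order: ((P·(Q·R))·(S·T)) with cost 1563.

1563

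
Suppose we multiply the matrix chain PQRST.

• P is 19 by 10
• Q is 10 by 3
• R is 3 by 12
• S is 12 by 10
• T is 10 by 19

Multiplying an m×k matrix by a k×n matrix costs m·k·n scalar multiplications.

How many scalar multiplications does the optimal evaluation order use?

Adjacent pairs: PQ = 19·10·3 = 570; QR = 10·3·12 = 360; RS = 3·12·10 = 360; ST = 12·10·19 = 2280.
Length 3: P..R: k=1: 0+360+19·10·12=2640; k=2: 570+0+19·3·12=1254 → min 1254 | Q..S: k=2: 0+360+10·3·10=660; k=3: 360+0+10·12·10=1560 → min 660 | R..T: k=3: 0+2280+3·12·19=2964; k=4: 360+0+3·10·19=930 → min 930.
Length 4: P..S: k=1: 0+660+19·10·10=2560; k=2: 570+360+19·3·10=1500; k=3: 1254+0+19·12·10=3534 → min 1500 | Q..T: k=2: 0+930+10·3·19=1500; k=3: 360+2280+10·12·19=4920; k=4: 660+0+10·10·19=2560 → min 1500.
Length 5: P..T: k=1: 0+1500+19·10·19=5110; k=2: 570+930+19·3·19=2583; k=3: 1254+2280+19·12·19=7866; k=4: 1500+0+19·10·19=5110 → min 2583.
Optimal order: ((PQ)((RS)T)) with cost 2583.

2583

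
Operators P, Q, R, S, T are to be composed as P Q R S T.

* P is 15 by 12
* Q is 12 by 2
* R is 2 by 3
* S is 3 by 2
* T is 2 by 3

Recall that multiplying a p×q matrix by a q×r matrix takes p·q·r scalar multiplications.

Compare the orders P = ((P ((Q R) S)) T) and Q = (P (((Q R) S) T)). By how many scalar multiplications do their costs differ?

162

Order P = ((P ((Q R) S)) T): (Q R): 12×2 by 2×3 → 12×3, cost 12·2·3 = 72; ((Q R) S): 12×3 by 3×2 → 12×2, cost 12·3·2 = 72; cumulative 144; (P ((Q R) S)): 15×12 by 12×2 → 15×2, cost 15·12·2 = 360; cumulative 504; ((P ((Q R) S)) T): 15×2 by 2×3 → 15×3, cost 15·2·3 = 90; cumulative 594. Total 594.
Order Q = (P (((Q R) S) T)): (Q R): 12×2 by 2×3 → 12×3, cost 12·2·3 = 72; ((Q R) S): 12×3 by 3×2 → 12×2, cost 12·3·2 = 72; cumulative 144; (((Q R) S) T): 12×2 by 2×3 → 12×3, cost 12·2·3 = 72; cumulative 216; (P (((Q R) S) T)): 15×12 by 12×3 → 15×3, cost 15·12·3 = 540; cumulative 756. Total 756.
Difference: |594 − 756| = 162.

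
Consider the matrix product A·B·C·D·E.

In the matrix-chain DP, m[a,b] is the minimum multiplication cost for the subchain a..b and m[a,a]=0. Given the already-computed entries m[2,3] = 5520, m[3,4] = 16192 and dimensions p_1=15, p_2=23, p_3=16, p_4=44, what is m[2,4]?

16080

m[2,4] = min over k∈[2,3] of m[2,k]+m[k+1,4]+p_{1}·p_k·p_{4}.
k=2: 0 + 16192 + 15·23·44 = 31372; k=3: 5520 + 0 + 15·16·44 = 16080.
Minimum: 16080 at k=3.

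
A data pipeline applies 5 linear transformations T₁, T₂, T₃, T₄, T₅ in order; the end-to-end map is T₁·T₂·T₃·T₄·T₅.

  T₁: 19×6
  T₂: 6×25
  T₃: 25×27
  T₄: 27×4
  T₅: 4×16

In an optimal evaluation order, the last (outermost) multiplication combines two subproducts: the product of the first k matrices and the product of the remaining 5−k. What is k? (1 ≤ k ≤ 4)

Adjacent pairs: T₁T₂ = 19·6·25 = 2850; T₂T₃ = 6·25·27 = 4050; T₃T₄ = 25·27·4 = 2700; T₄T₅ = 27·4·16 = 1728.
Length 3: T₁..T₃: k=1: 0+4050+19·6·27=7128; k=2: 2850+0+19·25·27=15675 → min 7128 | T₂..T₄: k=2: 0+2700+6·25·4=3300; k=3: 4050+0+6·27·4=4698 → min 3300 | T₃..T₅: k=3: 0+1728+25·27·16=12528; k=4: 2700+0+25·4·16=4300 → min 4300.
Length 4: T₁..T₄: k=1: 0+3300+19·6·4=3756; k=2: 2850+2700+19·25·4=7450; k=3: 7128+0+19·27·4=9180 → min 3756 | T₂..T₅: k=2: 0+4300+6·25·16=6700; k=3: 4050+1728+6·27·16=8370; k=4: 3300+0+6·4·16=3684 → min 3684.
Top-level splits: k=1: (T₁..T₁)·(T₂..T₅) → 0+3684+19·6·16 = 5508; k=2: (T₁..T₂)·(T₃..T₅) → 2850+4300+19·25·16 = 14750; k=3: (T₁..T₃)·(T₄..T₅) → 7128+1728+19·27·16 = 17064; k=4: (T₁..T₄)·(T₅..T₅) → 3756+0+19·4·16 = 4972.
Best split is after T₄, i.e. k = 4.

4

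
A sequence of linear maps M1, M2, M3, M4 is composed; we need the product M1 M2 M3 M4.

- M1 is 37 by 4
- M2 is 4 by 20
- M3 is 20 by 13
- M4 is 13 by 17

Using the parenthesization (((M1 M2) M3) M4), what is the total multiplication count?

20757

(M1 M2): 37×4 by 4×20 → 37×20, cost 37·4·20 = 2960
((M1 M2) M3): 37×20 by 20×13 → 37×13, cost 37·20·13 = 9620; cumulative 12580
(((M1 M2) M3) M4): 37×13 by 13×17 → 37×17, cost 37·13·17 = 8177; cumulative 20757
Total: 20757 scalar multiplications.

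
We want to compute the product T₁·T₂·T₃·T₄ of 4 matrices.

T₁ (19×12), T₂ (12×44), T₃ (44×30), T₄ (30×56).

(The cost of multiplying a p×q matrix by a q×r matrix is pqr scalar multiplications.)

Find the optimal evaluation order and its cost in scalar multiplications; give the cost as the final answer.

48768

Adjacent pairs: T₁T₂ = 19·12·44 = 10032; T₂T₃ = 12·44·30 = 15840; T₃T₄ = 44·30·56 = 73920.
Length 3: T₁..T₃: k=1: 0+15840+19·12·30=22680; k=2: 10032+0+19·44·30=35112 → min 22680 | T₂..T₄: k=2: 0+73920+12·44·56=103488; k=3: 15840+0+12·30·56=36000 → min 36000.
Length 4: T₁..T₄: k=1: 0+36000+19·12·56=48768; k=2: 10032+73920+19·44·56=130768; k=3: 22680+0+19·30·56=54600 → min 48768.
Optimal parenthesization: (T₁·((T₂·T₃)·T₄)) with cost 48768.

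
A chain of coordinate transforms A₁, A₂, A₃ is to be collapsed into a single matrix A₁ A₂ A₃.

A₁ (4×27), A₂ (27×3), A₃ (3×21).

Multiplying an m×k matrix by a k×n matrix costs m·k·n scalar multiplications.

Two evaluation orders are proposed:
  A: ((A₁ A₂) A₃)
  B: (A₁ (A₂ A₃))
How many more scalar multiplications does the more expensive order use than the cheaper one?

Order A = ((A₁ A₂) A₃): (A₁ A₂): 4×27 by 27×3 → 4×3, cost 4·27·3 = 324; ((A₁ A₂) A₃): 4×3 by 3×21 → 4×21, cost 4·3·21 = 252; cumulative 576. Total 576.
Order B = (A₁ (A₂ A₃)): (A₂ A₃): 27×3 by 3×21 → 27×21, cost 27·3·21 = 1701; (A₁ (A₂ A₃)): 4×27 by 27×21 → 4×21, cost 4·27·21 = 2268; cumulative 3969. Total 3969.
Difference: |576 − 3969| = 3393.

3393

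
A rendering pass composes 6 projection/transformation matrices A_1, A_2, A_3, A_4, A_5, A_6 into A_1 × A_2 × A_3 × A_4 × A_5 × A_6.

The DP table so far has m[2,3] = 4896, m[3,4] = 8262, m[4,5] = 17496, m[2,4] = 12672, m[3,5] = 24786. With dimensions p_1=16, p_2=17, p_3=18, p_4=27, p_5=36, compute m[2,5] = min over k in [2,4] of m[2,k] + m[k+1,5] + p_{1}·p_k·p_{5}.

28224

m[2,5] = min over k∈[2,4] of m[2,k]+m[k+1,5]+p_{1}·p_k·p_{5}.
k=2: 0 + 24786 + 16·17·36 = 34578; k=3: 4896 + 17496 + 16·18·36 = 32760; k=4: 12672 + 0 + 16·27·36 = 28224.
Minimum: 28224 at k=4.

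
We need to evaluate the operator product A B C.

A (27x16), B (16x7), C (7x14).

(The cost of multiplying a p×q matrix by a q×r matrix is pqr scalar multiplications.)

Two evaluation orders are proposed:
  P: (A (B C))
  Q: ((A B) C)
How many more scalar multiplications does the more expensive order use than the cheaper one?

1946

Order P = (A (B C)): (B C): 16×7 by 7×14 → 16×14, cost 16·7·14 = 1568; (A (B C)): 27×16 by 16×14 → 27×14, cost 27·16·14 = 6048; cumulative 7616. Total 7616.
Order Q = ((A B) C): (A B): 27×16 by 16×7 → 27×7, cost 27·16·7 = 3024; ((A B) C): 27×7 by 7×14 → 27×14, cost 27·7·14 = 2646; cumulative 5670. Total 5670.
Difference: |7616 − 5670| = 1946.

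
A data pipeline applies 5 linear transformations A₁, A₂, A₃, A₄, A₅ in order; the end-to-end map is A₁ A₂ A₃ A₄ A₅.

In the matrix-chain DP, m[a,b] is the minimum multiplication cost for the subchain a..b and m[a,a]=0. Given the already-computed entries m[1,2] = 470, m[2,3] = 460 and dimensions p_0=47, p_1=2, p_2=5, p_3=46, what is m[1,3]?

m[1,3] = min over k∈[1,2] of m[1,k]+m[k+1,3]+p_{0}·p_k·p_{3}.
k=1: 0 + 460 + 47·2·46 = 4784; k=2: 470 + 0 + 47·5·46 = 11280.
Minimum: 4784 at k=1.

4784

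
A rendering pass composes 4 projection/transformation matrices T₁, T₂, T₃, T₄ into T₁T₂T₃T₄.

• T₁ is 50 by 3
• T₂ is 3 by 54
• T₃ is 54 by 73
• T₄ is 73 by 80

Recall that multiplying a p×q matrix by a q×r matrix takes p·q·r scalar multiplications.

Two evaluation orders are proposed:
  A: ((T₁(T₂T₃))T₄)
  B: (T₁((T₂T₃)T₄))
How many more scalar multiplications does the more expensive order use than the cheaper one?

Order A = ((T₁(T₂T₃))T₄): (T₂T₃): 3×54 by 54×73 → 3×73, cost 3·54·73 = 11826; (T₁(T₂T₃)): 50×3 by 3×73 → 50×73, cost 50·3·73 = 10950; cumulative 22776; ((T₁(T₂T₃))T₄): 50×73 by 73×80 → 50×80, cost 50·73·80 = 292000; cumulative 314776. Total 314776.
Order B = (T₁((T₂T₃)T₄)): (T₂T₃): 3×54 by 54×73 → 3×73, cost 3·54·73 = 11826; ((T₂T₃)T₄): 3×73 by 73×80 → 3×80, cost 3·73·80 = 17520; cumulative 29346; (T₁((T₂T₃)T₄)): 50×3 by 3×80 → 50×80, cost 50·3·80 = 12000; cumulative 41346. Total 41346.
Difference: |314776 − 41346| = 273430.

273430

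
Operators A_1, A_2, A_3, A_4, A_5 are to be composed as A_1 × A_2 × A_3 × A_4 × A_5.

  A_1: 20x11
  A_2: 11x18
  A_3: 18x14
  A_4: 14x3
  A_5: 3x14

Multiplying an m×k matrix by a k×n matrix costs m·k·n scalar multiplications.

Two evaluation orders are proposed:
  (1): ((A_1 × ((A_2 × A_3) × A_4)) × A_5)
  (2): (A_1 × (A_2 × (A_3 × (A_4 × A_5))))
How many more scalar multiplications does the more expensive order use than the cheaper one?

Order (1) = ((A_1 × ((A_2 × A_3) × A_4)) × A_5): (A_2 × A_3): 11×18 by 18×14 → 11×14, cost 11·18·14 = 2772; ((A_2 × A_3) × A_4): 11×14 by 14×3 → 11×3, cost 11·14·3 = 462; cumulative 3234; (A_1 × ((A_2 × A_3) × A_4)): 20×11 by 11×3 → 20×3, cost 20·11·3 = 660; cumulative 3894; ((A_1 × ((A_2 × A_3) × A_4)) × A_5): 20×3 by 3×14 → 20×14, cost 20·3·14 = 840; cumulative 4734. Total 4734.
Order (2) = (A_1 × (A_2 × (A_3 × (A_4 × A_5)))): (A_4 × A_5): 14×3 by 3×14 → 14×14, cost 14·3·14 = 588; (A_3 × (A_4 × A_5)): 18×14 by 14×14 → 18×14, cost 18·14·14 = 3528; cumulative 4116; (A_2 × (A_3 × (A_4 × A_5))): 11×18 by 18×14 → 11×14, cost 11·18·14 = 2772; cumulative 6888; (A_1 × (A_2 × (A_3 × (A_4 × A_5)))): 20×11 by 11×14 → 20×14, cost 20·11·14 = 3080; cumulative 9968. Total 9968.
Difference: |4734 − 9968| = 5234.

5234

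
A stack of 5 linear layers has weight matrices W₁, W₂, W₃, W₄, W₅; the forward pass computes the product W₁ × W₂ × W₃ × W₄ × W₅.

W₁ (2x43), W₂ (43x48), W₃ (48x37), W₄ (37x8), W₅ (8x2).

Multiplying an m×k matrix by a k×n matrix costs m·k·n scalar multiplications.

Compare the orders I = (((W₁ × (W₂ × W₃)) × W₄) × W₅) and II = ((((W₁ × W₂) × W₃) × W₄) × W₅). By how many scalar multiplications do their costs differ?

Order I = (((W₁ × (W₂ × W₃)) × W₄) × W₅): (W₂ × W₃): 43×48 by 48×37 → 43×37, cost 43·48·37 = 76368; (W₁ × (W₂ × W₃)): 2×43 by 43×37 → 2×37, cost 2·43·37 = 3182; cumulative 79550; ((W₁ × (W₂ × W₃)) × W₄): 2×37 by 37×8 → 2×8, cost 2·37·8 = 592; cumulative 80142; (((W₁ × (W₂ × W₃)) × W₄) × W₅): 2×8 by 8×2 → 2×2, cost 2·8·2 = 32; cumulative 80174. Total 80174.
Order II = ((((W₁ × W₂) × W₃) × W₄) × W₅): (W₁ × W₂): 2×43 by 43×48 → 2×48, cost 2·43·48 = 4128; ((W₁ × W₂) × W₃): 2×48 by 48×37 → 2×37, cost 2·48·37 = 3552; cumulative 7680; (((W₁ × W₂) × W₃) × W₄): 2×37 by 37×8 → 2×8, cost 2·37·8 = 592; cumulative 8272; ((((W₁ × W₂) × W₃) × W₄) × W₅): 2×8 by 8×2 → 2×2, cost 2·8·2 = 32; cumulative 8304. Total 8304.
Difference: |80174 − 8304| = 71870.

71870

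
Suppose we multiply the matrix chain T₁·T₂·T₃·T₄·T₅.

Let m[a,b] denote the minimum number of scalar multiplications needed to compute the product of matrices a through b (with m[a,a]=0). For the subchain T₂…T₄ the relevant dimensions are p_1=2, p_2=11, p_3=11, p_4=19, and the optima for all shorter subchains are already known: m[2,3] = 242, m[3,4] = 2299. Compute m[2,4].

m[2,4] = min over k∈[2,3] of m[2,k]+m[k+1,4]+p_{1}·p_k·p_{4}.
k=2: 0 + 2299 + 2·11·19 = 2717; k=3: 242 + 0 + 2·11·19 = 660.
Minimum: 660 at k=3.

660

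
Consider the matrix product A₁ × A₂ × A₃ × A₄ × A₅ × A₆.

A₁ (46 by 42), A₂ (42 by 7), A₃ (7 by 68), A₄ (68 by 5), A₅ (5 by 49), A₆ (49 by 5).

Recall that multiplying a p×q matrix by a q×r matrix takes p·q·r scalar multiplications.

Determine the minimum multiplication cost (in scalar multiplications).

14910

Adjacent pairs: A₁A₂ = 46·42·7 = 13524; A₂A₃ = 42·7·68 = 19992; A₃A₄ = 7·68·5 = 2380; A₄A₅ = 68·5·49 = 16660; A₅A₆ = 5·49·5 = 1225.
Length 3: A₁..A₃: k=1: 0+19992+46·42·68=151368; k=2: 13524+0+46·7·68=35420 → min 35420 | A₂..A₄: k=2: 0+2380+42·7·5=3850; k=3: 19992+0+42·68·5=34272 → min 3850 | A₃..A₅: k=3: 0+16660+7·68·49=39984; k=4: 2380+0+7·5·49=4095 → min 4095 | A₄..A₆: k=4: 0+1225+68·5·5=2925; k=5: 16660+0+68·49·5=33320 → min 2925.
Length 4: A₁..A₄: k=1: 0+3850+46·42·5=13510; k=2: 13524+2380+46·7·5=17514; k=3: 35420+0+46·68·5=51060 → min 13510 | A₂..A₅: k=2: 0+4095+42·7·49=18501; k=3: 19992+16660+42·68·49=176596; k=4: 3850+0+42·5·49=14140 → min 14140 | A₃..A₆: k=3: 0+2925+7·68·5=5305; k=4: 2380+1225+7·5·5=3780; k=5: 4095+0+7·49·5=5810 → min 3780.
Length 5: A₁..A₅: k=1: 0+14140+46·42·49=108808; k=2: 13524+4095+46·7·49=33397; k=3: 35420+16660+46·68·49=205352; k=4: 13510+0+46·5·49=24780 → min 24780 | A₂..A₆: k=2: 0+3780+42·7·5=5250; k=3: 19992+2925+42·68·5=37197; k=4: 3850+1225+42·5·5=6125; k=5: 14140+0+42·49·5=24430 → min 5250.
Length 6: A₁..A₆: k=1: 0+5250+46·42·5=14910; k=2: 13524+3780+46·7·5=18914; k=3: 35420+2925+46·68·5=53985; k=4: 13510+1225+46·5·5=15885; k=5: 24780+0+46·49·5=36050 → min 14910.
Optimal order: (A₁ × (A₂ × ((A₃ × A₄) × (A₅ × A₆)))) with cost 14910.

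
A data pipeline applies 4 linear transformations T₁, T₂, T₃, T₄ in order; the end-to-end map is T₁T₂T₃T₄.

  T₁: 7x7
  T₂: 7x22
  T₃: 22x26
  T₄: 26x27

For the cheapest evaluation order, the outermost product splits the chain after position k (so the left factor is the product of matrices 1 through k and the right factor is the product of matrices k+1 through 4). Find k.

Adjacent pairs: T₁T₂ = 7·7·22 = 1078; T₂T₃ = 7·22·26 = 4004; T₃T₄ = 22·26·27 = 15444.
Length 3: T₁..T₃: k=1: 0+4004+7·7·26=5278; k=2: 1078+0+7·22·26=5082 → min 5082 | T₂..T₄: k=2: 0+15444+7·22·27=19602; k=3: 4004+0+7·26·27=8918 → min 8918.
Top-level splits: k=1: (T₁..T₁)·(T₂..T₄) → 0+8918+7·7·27 = 10241; k=2: (T₁..T₂)·(T₃..T₄) → 1078+15444+7·22·27 = 20680; k=3: (T₁..T₃)·(T₄..T₄) → 5082+0+7·26·27 = 9996.
Best split is after T₃, i.e. k = 3.

3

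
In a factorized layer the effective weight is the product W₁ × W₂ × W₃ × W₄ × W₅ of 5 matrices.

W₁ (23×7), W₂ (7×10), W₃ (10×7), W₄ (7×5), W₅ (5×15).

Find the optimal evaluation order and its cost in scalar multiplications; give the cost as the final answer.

3230

Adjacent pairs: W₁W₂ = 23·7·10 = 1610; W₂W₃ = 7·10·7 = 490; W₃W₄ = 10·7·5 = 350; W₄W₅ = 7·5·15 = 525.
Length 3: W₁..W₃: k=1: 0+490+23·7·7=1617; k=2: 1610+0+23·10·7=3220 → min 1617 | W₂..W₄: k=2: 0+350+7·10·5=700; k=3: 490+0+7·7·5=735 → min 700 | W₃..W₅: k=3: 0+525+10·7·15=1575; k=4: 350+0+10·5·15=1100 → min 1100.
Length 4: W₁..W₄: k=1: 0+700+23·7·5=1505; k=2: 1610+350+23·10·5=3110; k=3: 1617+0+23·7·5=2422 → min 1505 | W₂..W₅: k=2: 0+1100+7·10·15=2150; k=3: 490+525+7·7·15=1750; k=4: 700+0+7·5·15=1225 → min 1225.
Length 5: W₁..W₅: k=1: 0+1225+23·7·15=3640; k=2: 1610+1100+23·10·15=6160; k=3: 1617+525+23·7·15=4557; k=4: 1505+0+23·5·15=3230 → min 3230.
Optimal parenthesization: ((W₁ × (W₂ × (W₃ × W₄))) × W₅) with cost 3230.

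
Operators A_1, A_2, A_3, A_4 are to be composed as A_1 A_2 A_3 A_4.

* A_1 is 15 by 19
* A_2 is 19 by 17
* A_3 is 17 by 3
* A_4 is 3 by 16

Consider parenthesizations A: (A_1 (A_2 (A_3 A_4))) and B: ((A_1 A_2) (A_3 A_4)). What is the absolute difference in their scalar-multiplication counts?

Order A = (A_1 (A_2 (A_3 A_4))): (A_3 A_4): 17×3 by 3×16 → 17×16, cost 17·3·16 = 816; (A_2 (A_3 A_4)): 19×17 by 17×16 → 19×16, cost 19·17·16 = 5168; cumulative 5984; (A_1 (A_2 (A_3 A_4))): 15×19 by 19×16 → 15×16, cost 15·19·16 = 4560; cumulative 10544. Total 10544.
Order B = ((A_1 A_2) (A_3 A_4)): (A_1 A_2): 15×19 by 19×17 → 15×17, cost 15·19·17 = 4845; (A_3 A_4): 17×3 by 3×16 → 17×16, cost 17·3·16 = 816; ((A_1 A_2) (A_3 A_4)): 15×17 by 17×16 → 15×16, cost 15·17·16 = 4080; cumulative 9741. Total 9741.
Difference: |10544 − 9741| = 803.

803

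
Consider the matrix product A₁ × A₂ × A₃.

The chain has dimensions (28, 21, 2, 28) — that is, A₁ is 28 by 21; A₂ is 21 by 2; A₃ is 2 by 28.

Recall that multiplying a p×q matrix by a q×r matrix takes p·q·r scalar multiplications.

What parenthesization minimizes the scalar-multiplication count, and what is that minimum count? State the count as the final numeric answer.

(A₁ × (A₂ × A₃)): cost 17640.
((A₁ × A₂) × A₃): cost 2744.
Optimal: ((A₁ × A₂) × A₃) with cost 2744.

2744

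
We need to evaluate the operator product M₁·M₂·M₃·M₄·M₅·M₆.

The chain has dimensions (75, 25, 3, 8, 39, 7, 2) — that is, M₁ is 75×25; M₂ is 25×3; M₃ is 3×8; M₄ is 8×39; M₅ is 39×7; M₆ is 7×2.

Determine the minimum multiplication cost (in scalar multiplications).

5118

Adjacent pairs: M₁M₂ = 75·25·3 = 5625; M₂M₃ = 25·3·8 = 600; M₃M₄ = 3·8·39 = 936; M₄M₅ = 8·39·7 = 2184; M₅M₆ = 39·7·2 = 546.
Length 3: M₁..M₃: k=1: 0+600+75·25·8=15600; k=2: 5625+0+75·3·8=7425 → min 7425 | M₂..M₄: k=2: 0+936+25·3·39=3861; k=3: 600+0+25·8·39=8400 → min 3861 | M₃..M₅: k=3: 0+2184+3·8·7=2352; k=4: 936+0+3·39·7=1755 → min 1755 | M₄..M₆: k=4: 0+546+8·39·2=1170; k=5: 2184+0+8·7·2=2296 → min 1170.
Length 4: M₁..M₄: k=1: 0+3861+75·25·39=76986; k=2: 5625+936+75·3·39=15336; k=3: 7425+0+75·8·39=30825 → min 15336 | M₂..M₅: k=2: 0+1755+25·3·7=2280; k=3: 600+2184+25·8·7=4184; k=4: 3861+0+25·39·7=10686 → min 2280 | M₃..M₆: k=3: 0+1170+3·8·2=1218; k=4: 936+546+3·39·2=1716; k=5: 1755+0+3·7·2=1797 → min 1218.
Length 5: M₁..M₅: k=1: 0+2280+75·25·7=15405; k=2: 5625+1755+75·3·7=8955; k=3: 7425+2184+75·8·7=13809; k=4: 15336+0+75·39·7=35811 → min 8955 | M₂..M₆: k=2: 0+1218+25·3·2=1368; k=3: 600+1170+25·8·2=2170; k=4: 3861+546+25·39·2=6357; k=5: 2280+0+25·7·2=2630 → min 1368.
Length 6: M₁..M₆: k=1: 0+1368+75·25·2=5118; k=2: 5625+1218+75·3·2=7293; k=3: 7425+1170+75·8·2=9795; k=4: 15336+546+75·39·2=21732; k=5: 8955+0+75·7·2=10005 → min 5118.
Optimal order: (M₁·(M₂·(M₃·(M₄·(M₅·M₆))))) with cost 5118.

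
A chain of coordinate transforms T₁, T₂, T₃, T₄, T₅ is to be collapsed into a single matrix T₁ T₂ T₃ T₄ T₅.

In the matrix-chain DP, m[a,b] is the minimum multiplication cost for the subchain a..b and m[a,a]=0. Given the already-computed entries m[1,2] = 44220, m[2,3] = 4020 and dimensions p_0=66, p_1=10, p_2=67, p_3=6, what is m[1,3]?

7980

m[1,3] = min over k∈[1,2] of m[1,k]+m[k+1,3]+p_{0}·p_k·p_{3}.
k=1: 0 + 4020 + 66·10·6 = 7980; k=2: 44220 + 0 + 66·67·6 = 70752.
Minimum: 7980 at k=1.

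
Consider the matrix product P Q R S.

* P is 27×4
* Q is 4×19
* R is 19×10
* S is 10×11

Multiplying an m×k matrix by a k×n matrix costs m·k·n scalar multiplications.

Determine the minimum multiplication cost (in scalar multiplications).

2388

Adjacent pairs: PQ = 27·4·19 = 2052; QR = 4·19·10 = 760; RS = 19·10·11 = 2090.
Length 3: P..R: k=1: 0+760+27·4·10=1840; k=2: 2052+0+27·19·10=7182 → min 1840 | Q..S: k=2: 0+2090+4·19·11=2926; k=3: 760+0+4·10·11=1200 → min 1200.
Length 4: P..S: k=1: 0+1200+27·4·11=2388; k=2: 2052+2090+27·19·11=9785; k=3: 1840+0+27·10·11=4810 → min 2388.
Optimal order: (P ((Q R) S)) with cost 2388.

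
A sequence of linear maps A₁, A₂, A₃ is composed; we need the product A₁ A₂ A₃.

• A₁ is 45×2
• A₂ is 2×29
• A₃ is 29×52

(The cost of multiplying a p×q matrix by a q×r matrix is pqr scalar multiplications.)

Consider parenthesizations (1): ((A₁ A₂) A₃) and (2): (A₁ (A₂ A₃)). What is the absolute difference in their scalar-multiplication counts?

Order (1) = ((A₁ A₂) A₃): (A₁ A₂): 45×2 by 2×29 → 45×29, cost 45·2·29 = 2610; ((A₁ A₂) A₃): 45×29 by 29×52 → 45×52, cost 45·29·52 = 67860; cumulative 70470. Total 70470.
Order (2) = (A₁ (A₂ A₃)): (A₂ A₃): 2×29 by 29×52 → 2×52, cost 2·29·52 = 3016; (A₁ (A₂ A₃)): 45×2 by 2×52 → 45×52, cost 45·2·52 = 4680; cumulative 7696. Total 7696.
Difference: |70470 − 7696| = 62774.

62774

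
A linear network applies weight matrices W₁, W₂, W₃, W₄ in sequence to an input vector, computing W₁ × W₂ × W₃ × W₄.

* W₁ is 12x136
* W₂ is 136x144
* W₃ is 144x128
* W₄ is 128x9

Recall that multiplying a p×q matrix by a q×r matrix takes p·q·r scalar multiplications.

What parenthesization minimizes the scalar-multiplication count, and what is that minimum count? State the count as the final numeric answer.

Adjacent pairs: W₁W₂ = 12·136·144 = 235008; W₂W₃ = 136·144·128 = 2506752; W₃W₄ = 144·128·9 = 165888.
Length 3: W₁..W₃: k=1: 0+2506752+12·136·128=2715648; k=2: 235008+0+12·144·128=456192 → min 456192 | W₂..W₄: k=2: 0+165888+136·144·9=342144; k=3: 2506752+0+136·128·9=2663424 → min 342144.
Length 4: W₁..W₄: k=1: 0+342144+12·136·9=356832; k=2: 235008+165888+12·144·9=416448; k=3: 456192+0+12·128·9=470016 → min 356832.
Optimal parenthesization: (W₁ × (W₂ × (W₃ × W₄))) with cost 356832.

356832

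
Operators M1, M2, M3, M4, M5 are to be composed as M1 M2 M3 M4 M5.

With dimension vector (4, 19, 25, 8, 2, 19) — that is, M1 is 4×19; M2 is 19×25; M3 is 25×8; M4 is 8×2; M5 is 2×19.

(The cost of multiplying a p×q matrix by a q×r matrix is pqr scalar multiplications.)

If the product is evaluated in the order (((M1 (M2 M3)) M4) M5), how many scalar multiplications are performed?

(M2 M3): 19×25 by 25×8 → 19×8, cost 19·25·8 = 3800
(M1 (M2 M3)): 4×19 by 19×8 → 4×8, cost 4·19·8 = 608; cumulative 4408
((M1 (M2 M3)) M4): 4×8 by 8×2 → 4×2, cost 4·8·2 = 64; cumulative 4472
(((M1 (M2 M3)) M4) M5): 4×2 by 2×19 → 4×19, cost 4·2·19 = 152; cumulative 4624
Total: 4624 scalar multiplications.

4624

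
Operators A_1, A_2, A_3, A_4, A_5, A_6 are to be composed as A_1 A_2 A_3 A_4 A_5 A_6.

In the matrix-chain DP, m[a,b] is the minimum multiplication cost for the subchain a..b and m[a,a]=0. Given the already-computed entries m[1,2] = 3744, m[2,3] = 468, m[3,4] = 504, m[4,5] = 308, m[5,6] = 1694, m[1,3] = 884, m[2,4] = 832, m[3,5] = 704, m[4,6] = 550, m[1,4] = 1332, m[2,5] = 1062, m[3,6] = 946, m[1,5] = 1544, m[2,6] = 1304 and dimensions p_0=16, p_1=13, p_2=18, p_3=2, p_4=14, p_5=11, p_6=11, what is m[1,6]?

1786

m[1,6] = min over k∈[1,5] of m[1,k]+m[k+1,6]+p_{0}·p_k·p_{6}.
k=1: 0 + 1304 + 16·13·11 = 3592; k=2: 3744 + 946 + 16·18·11 = 7858; k=3: 884 + 550 + 16·2·11 = 1786; k=4: 1332 + 1694 + 16·14·11 = 5490; k=5: 1544 + 0 + 16·11·11 = 3480.
Minimum: 1786 at k=3.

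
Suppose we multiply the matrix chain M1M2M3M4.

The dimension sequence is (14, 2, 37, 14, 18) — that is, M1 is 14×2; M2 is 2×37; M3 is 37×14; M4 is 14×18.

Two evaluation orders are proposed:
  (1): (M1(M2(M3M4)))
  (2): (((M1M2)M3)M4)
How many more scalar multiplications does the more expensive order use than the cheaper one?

Order (1) = (M1(M2(M3M4))): (M3M4): 37×14 by 14×18 → 37×18, cost 37·14·18 = 9324; (M2(M3M4)): 2×37 by 37×18 → 2×18, cost 2·37·18 = 1332; cumulative 10656; (M1(M2(M3M4))): 14×2 by 2×18 → 14×18, cost 14·2·18 = 504; cumulative 11160. Total 11160.
Order (2) = (((M1M2)M3)M4): (M1M2): 14×2 by 2×37 → 14×37, cost 14·2·37 = 1036; ((M1M2)M3): 14×37 by 37×14 → 14×14, cost 14·37·14 = 7252; cumulative 8288; (((M1M2)M3)M4): 14×14 by 14×18 → 14×18, cost 14·14·18 = 3528; cumulative 11816. Total 11816.
Difference: |11160 − 11816| = 656.

656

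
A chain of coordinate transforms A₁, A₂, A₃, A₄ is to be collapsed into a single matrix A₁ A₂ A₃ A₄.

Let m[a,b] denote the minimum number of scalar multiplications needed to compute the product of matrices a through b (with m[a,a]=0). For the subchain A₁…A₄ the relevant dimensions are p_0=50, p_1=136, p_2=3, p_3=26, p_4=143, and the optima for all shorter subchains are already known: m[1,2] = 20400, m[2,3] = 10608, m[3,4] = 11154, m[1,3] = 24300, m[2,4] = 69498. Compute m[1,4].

53004

m[1,4] = min over k∈[1,3] of m[1,k]+m[k+1,4]+p_{0}·p_k·p_{4}.
k=1: 0 + 69498 + 50·136·143 = 1041898; k=2: 20400 + 11154 + 50·3·143 = 53004; k=3: 24300 + 0 + 50·26·143 = 210200.
Minimum: 53004 at k=2.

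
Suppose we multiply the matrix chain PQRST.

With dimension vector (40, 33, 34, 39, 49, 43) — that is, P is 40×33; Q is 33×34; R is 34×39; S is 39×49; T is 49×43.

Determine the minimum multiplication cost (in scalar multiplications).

233112

Adjacent pairs: PQ = 40·33·34 = 44880; QR = 33·34·39 = 43758; RS = 34·39·49 = 64974; ST = 39·49·43 = 82173.
Length 3: P..R: k=1: 0+43758+40·33·39=95238; k=2: 44880+0+40·34·39=97920 → min 95238 | Q..S: k=2: 0+64974+33·34·49=119952; k=3: 43758+0+33·39·49=106821 → min 106821 | R..T: k=3: 0+82173+34·39·43=139191; k=4: 64974+0+34·49·43=136612 → min 136612.
Length 4: P..S: k=1: 0+106821+40·33·49=171501; k=2: 44880+64974+40·34·49=176494; k=3: 95238+0+40·39·49=171678 → min 171501 | Q..T: k=2: 0+136612+33·34·43=184858; k=3: 43758+82173+33·39·43=181272; k=4: 106821+0+33·49·43=176352 → min 176352.
Length 5: P..T: k=1: 0+176352+40·33·43=233112; k=2: 44880+136612+40·34·43=239972; k=3: 95238+82173+40·39·43=244491; k=4: 171501+0+40·49·43=255781 → min 233112.
Optimal order: (P(((QR)S)T)) with cost 233112.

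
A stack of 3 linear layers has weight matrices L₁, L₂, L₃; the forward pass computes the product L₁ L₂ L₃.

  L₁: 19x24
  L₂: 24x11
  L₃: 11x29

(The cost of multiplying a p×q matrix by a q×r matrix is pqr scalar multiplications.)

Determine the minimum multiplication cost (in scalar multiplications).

Order (L₁ (L₂ L₃)): (L₂ L₃): 24×11 by 11×29 → 24×29, cost 24·11·29 = 7656; (L₁ (L₂ L₃)): 19×24 by 24×29 → 19×29, cost 19·24·29 = 13224; cumulative 20880. Total 20880.
Order ((L₁ L₂) L₃): (L₁ L₂): 19×24 by 24×11 → 19×11, cost 19·24·11 = 5016; ((L₁ L₂) L₃): 19×11 by 11×29 → 19×29, cost 19·11·29 = 6061; cumulative 11077. Total 11077.
Minimum: 11077.

11077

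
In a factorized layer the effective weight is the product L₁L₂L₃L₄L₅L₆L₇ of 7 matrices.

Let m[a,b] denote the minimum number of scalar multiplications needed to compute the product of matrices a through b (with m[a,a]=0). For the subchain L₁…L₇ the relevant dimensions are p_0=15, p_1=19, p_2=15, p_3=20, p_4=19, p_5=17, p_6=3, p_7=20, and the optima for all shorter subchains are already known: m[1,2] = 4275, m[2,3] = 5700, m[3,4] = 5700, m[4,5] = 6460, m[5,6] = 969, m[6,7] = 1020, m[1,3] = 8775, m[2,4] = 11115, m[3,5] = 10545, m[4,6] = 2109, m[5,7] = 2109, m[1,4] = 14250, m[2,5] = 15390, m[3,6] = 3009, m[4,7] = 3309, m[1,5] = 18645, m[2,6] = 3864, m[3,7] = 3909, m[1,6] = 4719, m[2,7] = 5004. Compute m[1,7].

m[1,7] = min over k∈[1,6] of m[1,k]+m[k+1,7]+p_{0}·p_k·p_{7}.
k=1: 0 + 5004 + 15·19·20 = 10704; k=2: 4275 + 3909 + 15·15·20 = 12684; k=3: 8775 + 3309 + 15·20·20 = 18084; k=4: 14250 + 2109 + 15·19·20 = 22059; k=5: 18645 + 1020 + 15·17·20 = 24765; k=6: 4719 + 0 + 15·3·20 = 5619.
Minimum: 5619 at k=6.

5619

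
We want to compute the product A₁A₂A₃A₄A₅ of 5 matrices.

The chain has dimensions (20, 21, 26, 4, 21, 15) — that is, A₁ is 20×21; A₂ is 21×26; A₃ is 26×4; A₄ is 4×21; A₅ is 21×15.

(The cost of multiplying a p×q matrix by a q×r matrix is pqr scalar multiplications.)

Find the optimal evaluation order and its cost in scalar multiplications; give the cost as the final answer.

6324

Adjacent pairs: A₁A₂ = 20·21·26 = 10920; A₂A₃ = 21·26·4 = 2184; A₃A₄ = 26·4·21 = 2184; A₄A₅ = 4·21·15 = 1260.
Length 3: A₁..A₃: k=1: 0+2184+20·21·4=3864; k=2: 10920+0+20·26·4=13000 → min 3864 | A₂..A₄: k=2: 0+2184+21·26·21=13650; k=3: 2184+0+21·4·21=3948 → min 3948 | A₃..A₅: k=3: 0+1260+26·4·15=2820; k=4: 2184+0+26·21·15=10374 → min 2820.
Length 4: A₁..A₄: k=1: 0+3948+20·21·21=12768; k=2: 10920+2184+20·26·21=24024; k=3: 3864+0+20·4·21=5544 → min 5544 | A₂..A₅: k=2: 0+2820+21·26·15=11010; k=3: 2184+1260+21·4·15=4704; k=4: 3948+0+21·21·15=10563 → min 4704.
Length 5: A₁..A₅: k=1: 0+4704+20·21·15=11004; k=2: 10920+2820+20·26·15=21540; k=3: 3864+1260+20·4·15=6324; k=4: 5544+0+20·21·15=11844 → min 6324.
Optimal parenthesization: ((A₁(A₂A₃))(A₄A₅)) with cost 6324.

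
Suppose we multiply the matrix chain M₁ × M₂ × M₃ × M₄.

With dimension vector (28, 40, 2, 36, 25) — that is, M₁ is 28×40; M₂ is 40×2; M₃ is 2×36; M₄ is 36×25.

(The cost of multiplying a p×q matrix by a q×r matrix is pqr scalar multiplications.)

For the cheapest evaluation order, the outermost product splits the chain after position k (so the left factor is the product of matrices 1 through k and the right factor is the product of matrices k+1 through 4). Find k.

Adjacent pairs: M₁M₂ = 28·40·2 = 2240; M₂M₃ = 40·2·36 = 2880; M₃M₄ = 2·36·25 = 1800.
Length 3: M₁..M₃: k=1: 0+2880+28·40·36=43200; k=2: 2240+0+28·2·36=4256 → min 4256 | M₂..M₄: k=2: 0+1800+40·2·25=3800; k=3: 2880+0+40·36·25=38880 → min 3800.
Top-level splits: k=1: (M₁..M₁)·(M₂..M₄) → 0+3800+28·40·25 = 31800; k=2: (M₁..M₂)·(M₃..M₄) → 2240+1800+28·2·25 = 5440; k=3: (M₁..M₃)·(M₄..M₄) → 4256+0+28·36·25 = 29456.
Best split is after M₂, i.e. k = 2.

2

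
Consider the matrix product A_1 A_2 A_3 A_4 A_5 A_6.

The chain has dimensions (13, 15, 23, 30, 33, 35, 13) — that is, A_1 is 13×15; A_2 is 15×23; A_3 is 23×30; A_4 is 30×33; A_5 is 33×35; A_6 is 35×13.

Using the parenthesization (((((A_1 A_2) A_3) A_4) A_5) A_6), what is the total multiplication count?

(A_1 A_2): 13×15 by 15×23 → 13×23, cost 13·15·23 = 4485
((A_1 A_2) A_3): 13×23 by 23×30 → 13×30, cost 13·23·30 = 8970; cumulative 13455
(((A_1 A_2) A_3) A_4): 13×30 by 30×33 → 13×33, cost 13·30·33 = 12870; cumulative 26325
((((A_1 A_2) A_3) A_4) A_5): 13×33 by 33×35 → 13×35, cost 13·33·35 = 15015; cumulative 41340
(((((A_1 A_2) A_3) A_4) A_5) A_6): 13×35 by 35×13 → 13×13, cost 13·35·13 = 5915; cumulative 47255
Total: 47255 scalar multiplications.

47255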